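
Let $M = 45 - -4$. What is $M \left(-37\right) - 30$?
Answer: $-1843$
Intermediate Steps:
$M = 49$ ($M = 45 + 4 = 49$)
$M \left(-37\right) - 30 = 49 \left(-37\right) - 30 = -1813 - 30 = -1843$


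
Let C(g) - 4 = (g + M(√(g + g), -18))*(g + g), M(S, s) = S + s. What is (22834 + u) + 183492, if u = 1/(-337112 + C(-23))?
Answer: 11592827265211449/56186943310 + 23*I*√46/56186943310 ≈ 2.0633e+5 + 2.7763e-9*I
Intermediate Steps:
C(g) = 4 + 2*g*(-18 + g + √2*√g) (C(g) = 4 + (g + (√(g + g) - 18))*(g + g) = 4 + (g + (√(2*g) - 18))*(2*g) = 4 + (g + (√2*√g - 18))*(2*g) = 4 + (g + (-18 + √2*√g))*(2*g) = 4 + (-18 + g + √2*√g)*(2*g) = 4 + 2*g*(-18 + g + √2*√g))
u = 1/(-335222 - 46*I*√46) (u = 1/(-337112 + (4 + 2*(-23)² + 2*(-23)*(-18 + √2*√(-23)))) = 1/(-337112 + (4 + 2*529 + 2*(-23)*(-18 + √2*(I*√23)))) = 1/(-337112 + (4 + 1058 + 2*(-23)*(-18 + I*√46))) = 1/(-337112 + (4 + 1058 + (828 - 46*I*√46))) = 1/(-337112 + (1890 - 46*I*√46)) = 1/(-335222 - 46*I*√46) ≈ -2.9831e-6 + 2.78e-9*I)
(22834 + u) + 183492 = (22834 + I/(2*(-167611*I + 23*√46))) + 183492 = 206326 + I/(2*(-167611*I + 23*√46))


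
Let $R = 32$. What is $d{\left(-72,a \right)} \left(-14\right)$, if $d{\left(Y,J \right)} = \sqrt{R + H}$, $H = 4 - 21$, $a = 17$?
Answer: $- 14 \sqrt{15} \approx -54.222$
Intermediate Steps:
$H = -17$
$d{\left(Y,J \right)} = \sqrt{15}$ ($d{\left(Y,J \right)} = \sqrt{32 - 17} = \sqrt{15}$)
$d{\left(-72,a \right)} \left(-14\right) = \sqrt{15} \left(-14\right) = - 14 \sqrt{15}$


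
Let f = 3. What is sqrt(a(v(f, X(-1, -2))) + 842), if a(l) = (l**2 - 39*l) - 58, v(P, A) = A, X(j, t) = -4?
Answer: 2*sqrt(239) ≈ 30.919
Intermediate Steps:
a(l) = -58 + l**2 - 39*l
sqrt(a(v(f, X(-1, -2))) + 842) = sqrt((-58 + (-4)**2 - 39*(-4)) + 842) = sqrt((-58 + 16 + 156) + 842) = sqrt(114 + 842) = sqrt(956) = 2*sqrt(239)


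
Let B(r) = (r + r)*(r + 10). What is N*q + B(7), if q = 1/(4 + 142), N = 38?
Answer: 17393/73 ≈ 238.26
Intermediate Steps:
B(r) = 2*r*(10 + r) (B(r) = (2*r)*(10 + r) = 2*r*(10 + r))
q = 1/146 ≈ 0.0068493
N*q + B(7) = 38*(1/146) + 2*7*(10 + 7) = 19/73 + 2*7*17 = 19/73 + 238 = 17393/73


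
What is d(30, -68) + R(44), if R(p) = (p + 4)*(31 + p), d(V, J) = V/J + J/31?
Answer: 3791623/1054 ≈ 3597.4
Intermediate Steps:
d(V, J) = J/31 + V/J (d(V, J) = V/J + J*(1/31) = V/J + J/31 = J/31 + V/J)
R(p) = (4 + p)*(31 + p)
d(30, -68) + R(44) = ((1/31)*(-68) + 30/(-68)) + (124 + 44² + 35*44) = (-68/31 + 30*(-1/68)) + (124 + 1936 + 1540) = (-68/31 - 15/34) + 3600 = -2777/1054 + 3600 = 3791623/1054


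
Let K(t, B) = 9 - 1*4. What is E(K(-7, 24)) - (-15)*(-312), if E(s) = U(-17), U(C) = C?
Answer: -4697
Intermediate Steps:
K(t, B) = 5 (K(t, B) = 9 - 4 = 5)
E(s) = -17
E(K(-7, 24)) - (-15)*(-312) = -17 - (-15)*(-312) = -17 - 1*4680 = -17 - 4680 = -4697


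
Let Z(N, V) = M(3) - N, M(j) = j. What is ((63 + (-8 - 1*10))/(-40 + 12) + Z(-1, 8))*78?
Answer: 2613/14 ≈ 186.64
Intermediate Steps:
Z(N, V) = 3 - N
((63 + (-8 - 1*10))/(-40 + 12) + Z(-1, 8))*78 = ((63 + (-8 - 1*10))/(-40 + 12) + (3 - 1*(-1)))*78 = ((63 + (-8 - 10))/(-28) + (3 + 1))*78 = ((63 - 18)*(-1/28) + 4)*78 = (45*(-1/28) + 4)*78 = (-45/28 + 4)*78 = (67/28)*78 = 2613/14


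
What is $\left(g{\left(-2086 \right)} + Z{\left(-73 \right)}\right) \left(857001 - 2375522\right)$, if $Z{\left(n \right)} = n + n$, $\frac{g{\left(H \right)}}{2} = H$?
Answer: $6556973678$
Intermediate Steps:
$g{\left(H \right)} = 2 H$
$Z{\left(n \right)} = 2 n$
$\left(g{\left(-2086 \right)} + Z{\left(-73 \right)}\right) \left(857001 - 2375522\right) = \left(2 \left(-2086\right) + 2 \left(-73\right)\right) \left(857001 - 2375522\right) = \left(-4172 - 146\right) \left(-1518521\right) = \left(-4318\right) \left(-1518521\right) = 6556973678$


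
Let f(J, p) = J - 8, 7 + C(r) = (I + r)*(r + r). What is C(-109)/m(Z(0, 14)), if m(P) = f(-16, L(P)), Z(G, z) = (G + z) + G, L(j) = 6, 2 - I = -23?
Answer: -18305/24 ≈ -762.71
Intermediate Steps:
I = 25 (I = 2 - 1*(-23) = 2 + 23 = 25)
Z(G, z) = z + 2*G
C(r) = -7 + 2*r*(25 + r) (C(r) = -7 + (25 + r)*(r + r) = -7 + (25 + r)*(2*r) = -7 + 2*r*(25 + r))
f(J, p) = -8 + J
m(P) = -24 (m(P) = -8 - 16 = -24)
C(-109)/m(Z(0, 14)) = (-7 + 2*(-109)**2 + 50*(-109))/(-24) = (-7 + 2*11881 - 5450)*(-1/24) = (-7 + 23762 - 5450)*(-1/24) = 18305*(-1/24) = -18305/24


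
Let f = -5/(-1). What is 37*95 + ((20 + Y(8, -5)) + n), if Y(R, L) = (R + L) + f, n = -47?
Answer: 3496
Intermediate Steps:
f = 5 (f = -5*(-1) = 5)
Y(R, L) = 5 + L + R (Y(R, L) = (R + L) + 5 = (L + R) + 5 = 5 + L + R)
37*95 + ((20 + Y(8, -5)) + n) = 37*95 + ((20 + (5 - 5 + 8)) - 47) = 3515 + ((20 + 8) - 47) = 3515 + (28 - 47) = 3515 - 19 = 3496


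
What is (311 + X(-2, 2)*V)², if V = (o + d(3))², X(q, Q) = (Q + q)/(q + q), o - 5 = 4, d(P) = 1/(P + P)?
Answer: 96721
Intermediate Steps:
d(P) = 1/(2*P)
o = 9 (o = 5 + 4 = 9)
X(q, Q) = (Q + q)/(2*q) (X(q, Q) = (Q + q)/((2*q)) = (Q + q)*(1/(2*q)) = (Q + q)/(2*q))
V = 3025/36 (V = (9 + (½)/3)² = (9 + (½)*(⅓))² = (9 + ⅙)² = (55/6)² = 3025/36 ≈ 84.028)
(311 + X(-2, 2)*V)² = (311 + ((½)*(2 - 2)/(-2))*(3025/36))² = (311 + ((½)*(-½)*0)*(3025/36))² = (311 + 0*(3025/36))² = (311 + 0)² = 311² = 96721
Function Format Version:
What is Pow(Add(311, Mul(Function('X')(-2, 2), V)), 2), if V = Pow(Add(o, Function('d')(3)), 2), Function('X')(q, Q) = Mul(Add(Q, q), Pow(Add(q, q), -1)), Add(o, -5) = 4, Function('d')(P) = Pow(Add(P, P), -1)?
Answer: 96721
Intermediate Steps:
Function('d')(P) = Mul(Rational(1, 2), Pow(P, -1)) (Function('d')(P) = Pow(Mul(2, P), -1) = Mul(Rational(1, 2), Pow(P, -1)))
o = 9 (o = Add(5, 4) = 9)
Function('X')(q, Q) = Mul(Rational(1, 2), Pow(q, -1), Add(Q, q)) (Function('X')(q, Q) = Mul(Add(Q, q), Pow(Mul(2, q), -1)) = Mul(Add(Q, q), Mul(Rational(1, 2), Pow(q, -1))) = Mul(Rational(1, 2), Pow(q, -1), Add(Q, q)))
V = Rational(3025, 36) (V = Pow(Add(9, Mul(Rational(1, 2), Pow(3, -1))), 2) = Pow(Add(9, Mul(Rational(1, 2), Rational(1, 3))), 2) = Pow(Add(9, Rational(1, 6)), 2) = Pow(Rational(55, 6), 2) = Rational(3025, 36) ≈ 84.028)
Pow(Add(311, Mul(Function('X')(-2, 2), V)), 2) = Pow(Add(311, Mul(Mul(Rational(1, 2), Pow(-2, -1), Add(2, -2)), Rational(3025, 36))), 2) = Pow(Add(311, Mul(Mul(Rational(1, 2), Rational(-1, 2), 0), Rational(3025, 36))), 2) = Pow(Add(311, Mul(0, Rational(3025, 36))), 2) = Pow(Add(311, 0), 2) = Pow(311, 2) = 96721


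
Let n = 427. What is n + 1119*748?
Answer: 837439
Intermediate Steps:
n + 1119*748 = 427 + 1119*748 = 427 + 837012 = 837439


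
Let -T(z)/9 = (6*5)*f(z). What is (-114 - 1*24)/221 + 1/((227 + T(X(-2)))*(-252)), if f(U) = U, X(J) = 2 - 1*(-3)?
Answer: -39053227/62542116 ≈ -0.62443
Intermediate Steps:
X(J) = 5 (X(J) = 2 + 3 = 5)
T(z) = -270*z (T(z) = -9*6*5*z = -270*z)
(-114 - 1*24)/221 + 1/((227 + T(X(-2)))*(-252)) = (-114 - 1*24)/221 + 1/((227 - 270*5)*(-252)) = (-114 - 24)*(1/221) - 1/252/(227 - 1350) = -138*1/221 - 1/252/(-1123) = -138/221 - 1/1123*(-1/252) = -138/221 + 1/282996 = -39053227/62542116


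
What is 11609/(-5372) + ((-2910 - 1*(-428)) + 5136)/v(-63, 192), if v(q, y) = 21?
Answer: 14013499/112812 ≈ 124.22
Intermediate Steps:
11609/(-5372) + ((-2910 - 1*(-428)) + 5136)/v(-63, 192) = 11609/(-5372) + ((-2910 - 1*(-428)) + 5136)/21 = 11609*(-1/5372) + ((-2910 + 428) + 5136)*(1/21) = -11609/5372 + (-2482 + 5136)*(1/21) = -11609/5372 + 2654*(1/21) = -11609/5372 + 2654/21 = 14013499/112812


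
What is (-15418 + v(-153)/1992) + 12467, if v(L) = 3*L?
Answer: -1959617/664 ≈ -2951.2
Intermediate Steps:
(-15418 + v(-153)/1992) + 12467 = (-15418 + (3*(-153))/1992) + 12467 = (-15418 - 459*1/1992) + 12467 = (-15418 - 153/664) + 12467 = -10237705/664 + 12467 = -1959617/664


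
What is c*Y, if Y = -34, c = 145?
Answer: -4930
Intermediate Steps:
c*Y = 145*(-34) = -4930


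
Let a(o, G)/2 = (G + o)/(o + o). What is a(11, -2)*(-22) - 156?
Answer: -174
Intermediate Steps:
a(o, G) = (G + o)/o (a(o, G) = 2*((G + o)/(o + o)) = 2*((G + o)/((2*o))) = 2*((G + o)*(1/(2*o))) = 2*((G + o)/(2*o)) = (G + o)/o)
a(11, -2)*(-22) - 156 = ((-2 + 11)/11)*(-22) - 156 = ((1/11)*9)*(-22) - 156 = (9/11)*(-22) - 156 = -18 - 156 = -174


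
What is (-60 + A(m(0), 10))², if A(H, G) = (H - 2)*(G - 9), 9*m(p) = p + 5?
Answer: 305809/81 ≈ 3775.4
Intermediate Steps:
m(p) = 5/9 + p/9 (m(p) = (p + 5)/9 = (5 + p)/9 = 5/9 + p/9)
A(H, G) = (-9 + G)*(-2 + H) (A(H, G) = (-2 + H)*(-9 + G) = (-9 + G)*(-2 + H))
(-60 + A(m(0), 10))² = (-60 + (18 - 9*(5/9 + (⅑)*0) - 2*10 + 10*(5/9 + (⅑)*0)))² = (-60 + (18 - 9*(5/9 + 0) - 20 + 10*(5/9 + 0)))² = (-60 + (18 - 9*5/9 - 20 + 10*(5/9)))² = (-60 + (18 - 5 - 20 + 50/9))² = (-60 - 13/9)² = (-553/9)² = 305809/81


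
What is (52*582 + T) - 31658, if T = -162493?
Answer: -163887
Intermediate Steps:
(52*582 + T) - 31658 = (52*582 - 162493) - 31658 = (30264 - 162493) - 31658 = -132229 - 31658 = -163887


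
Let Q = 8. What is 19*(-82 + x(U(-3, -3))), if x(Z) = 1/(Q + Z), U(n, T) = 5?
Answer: -20235/13 ≈ -1556.5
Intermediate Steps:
x(Z) = 1/(8 + Z)
19*(-82 + x(U(-3, -3))) = 19*(-82 + 1/(8 + 5)) = 19*(-82 + 1/13) = 19*(-1065/13) = -20235/13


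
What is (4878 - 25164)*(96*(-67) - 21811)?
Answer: 572937498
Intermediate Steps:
(4878 - 25164)*(96*(-67) - 21811) = -20286*(-6432 - 21811) = -20286*(-28243) = 572937498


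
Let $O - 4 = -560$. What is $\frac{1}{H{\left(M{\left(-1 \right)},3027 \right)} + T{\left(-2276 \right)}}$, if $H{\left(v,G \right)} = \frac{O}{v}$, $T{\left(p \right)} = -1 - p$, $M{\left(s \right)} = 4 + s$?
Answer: $\frac{3}{6269} \approx 0.00047855$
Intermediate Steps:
$O = -556$ ($O = 4 - 560 = -556$)
$H{\left(v,G \right)} = - \frac{556}{v}$
$\frac{1}{H{\left(M{\left(-1 \right)},3027 \right)} + T{\left(-2276 \right)}} = \frac{1}{- \frac{556}{4 - 1} - -2275} = \frac{1}{- \frac{556}{3} + \left(-1 + 2276\right)} = \frac{1}{\left(-556\right) \frac{1}{3} + 2275} = \frac{1}{- \frac{556}{3} + 2275} = \frac{1}{\frac{6269}{3}} = \frac{3}{6269}$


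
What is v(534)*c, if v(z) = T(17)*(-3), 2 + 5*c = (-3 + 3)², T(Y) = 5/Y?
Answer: 6/17 ≈ 0.35294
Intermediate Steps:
c = -⅖ (c = -⅖ + (-3 + 3)²/5 = -⅖ + (⅕)*0² = -⅖ + (⅕)*0 = -⅖ + 0 = -⅖ ≈ -0.40000)
v(z) = -15/17 (v(z) = (5/17)*(-3) = -15/17)
v(534)*c = -15/17*(-⅖) = 6/17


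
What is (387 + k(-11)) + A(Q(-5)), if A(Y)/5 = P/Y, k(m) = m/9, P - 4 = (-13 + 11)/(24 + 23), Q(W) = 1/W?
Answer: 121334/423 ≈ 286.84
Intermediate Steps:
P = 186/47 (P = 4 + (-13 + 11)/(24 + 23) = 4 - 2/47 = 186/47 ≈ 3.9574)
k(m) = m/9 (k(m) = m*(⅑) = m/9)
A(Y) = 930/(47*Y) (A(Y) = 5*(186/(47*Y)) = 930/(47*Y))
(387 + k(-11)) + A(Q(-5)) = (387 + (⅑)*(-11)) + 930/(47*(1/(-5))) = (387 - 11/9) + 930/(47*(-⅕)) = 3472/9 + (930/47)*(-5) = 3472/9 - 4650/47 = 121334/423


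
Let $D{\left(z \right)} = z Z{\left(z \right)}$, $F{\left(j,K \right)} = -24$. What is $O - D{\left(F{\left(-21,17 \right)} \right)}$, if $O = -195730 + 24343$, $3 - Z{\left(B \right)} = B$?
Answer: $-170739$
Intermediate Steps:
$Z{\left(B \right)} = 3 - B$
$O = -171387$
$D{\left(z \right)} = z \left(3 - z\right)$
$O - D{\left(F{\left(-21,17 \right)} \right)} = -171387 - - 24 \left(3 - -24\right) = -171387 - - 24 \left(3 + 24\right) = -171387 - \left(-24\right) 27 = -171387 - -648 = -171387 + 648 = -170739$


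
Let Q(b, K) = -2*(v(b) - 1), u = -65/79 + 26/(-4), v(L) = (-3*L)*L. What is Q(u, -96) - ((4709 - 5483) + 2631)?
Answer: -19138163/12482 ≈ -1533.3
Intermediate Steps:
v(L) = -3*L²
u = -1157/158 (u = -65*1/79 + 26*(-¼) = -65/79 - 13/2 = -1157/158 ≈ -7.3228)
Q(b, K) = 2 + 6*b² (Q(b, K) = -2*(-3*b² - 1) = -2*(-1 - 3*b²) = 2 + 6*b²)
Q(u, -96) - ((4709 - 5483) + 2631) = (2 + 6*(-1157/158)²) - ((4709 - 5483) + 2631) = (2 + 6*(1338649/24964)) - (-774 + 2631) = (2 + 4015947/12482) - 1*1857 = 4040911/12482 - 1857 = -19138163/12482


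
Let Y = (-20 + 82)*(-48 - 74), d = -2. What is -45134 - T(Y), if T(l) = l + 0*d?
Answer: -37570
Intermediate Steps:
Y = -7564 (Y = 62*(-122) = -7564)
T(l) = l (T(l) = l + 0*(-2) = l + 0 = l)
-45134 - T(Y) = -45134 - 1*(-7564) = -45134 + 7564 = -37570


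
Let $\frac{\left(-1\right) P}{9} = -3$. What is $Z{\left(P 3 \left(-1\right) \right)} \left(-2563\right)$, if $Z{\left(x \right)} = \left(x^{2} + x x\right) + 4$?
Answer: $-33641938$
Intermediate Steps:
$P = 27$ ($P = \left(-9\right) \left(-3\right) = 27$)
$Z{\left(x \right)} = 4 + 2 x^{2}$ ($Z{\left(x \right)} = \left(x^{2} + x^{2}\right) + 4 = 2 x^{2} + 4 = 4 + 2 x^{2}$)
$Z{\left(P 3 \left(-1\right) \right)} \left(-2563\right) = \left(4 + 2 \left(27 \cdot 3 \left(-1\right)\right)^{2}\right) \left(-2563\right) = \left(4 + 2 \left(81 \left(-1\right)\right)^{2}\right) \left(-2563\right) = \left(4 + 2 \left(-81\right)^{2}\right) \left(-2563\right) = \left(4 + 2 \cdot 6561\right) \left(-2563\right) = \left(4 + 13122\right) \left(-2563\right) = 13126 \left(-2563\right) = -33641938$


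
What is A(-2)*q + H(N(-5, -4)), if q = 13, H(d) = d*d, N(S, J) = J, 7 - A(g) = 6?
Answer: 29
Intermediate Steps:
A(g) = 1 (A(g) = 7 - 1*6 = 7 - 6 = 1)
H(d) = d**2
A(-2)*q + H(N(-5, -4)) = 1*13 + (-4)**2 = 13 + 16 = 29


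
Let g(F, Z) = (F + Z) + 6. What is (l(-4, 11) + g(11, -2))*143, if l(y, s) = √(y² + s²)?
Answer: 2145 + 143*√137 ≈ 3818.8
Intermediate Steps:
l(y, s) = √(s² + y²)
g(F, Z) = 6 + F + Z
(l(-4, 11) + g(11, -2))*143 = (√(11² + (-4)²) + (6 + 11 - 2))*143 = (√(121 + 16) + 15)*143 = (√137 + 15)*143 = (15 + √137)*143 = 2145 + 143*√137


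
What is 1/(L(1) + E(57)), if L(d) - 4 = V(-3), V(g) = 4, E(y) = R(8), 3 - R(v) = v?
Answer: ⅓ ≈ 0.33333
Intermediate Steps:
R(v) = 3 - v
E(y) = -5 (E(y) = 3 - 1*8 = 3 - 8 = -5)
L(d) = 8 (L(d) = 4 + 4 = 8)
1/(L(1) + E(57)) = 1/(8 - 5) = 1/3 = ⅓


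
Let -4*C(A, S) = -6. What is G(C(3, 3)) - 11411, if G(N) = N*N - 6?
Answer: -45659/4 ≈ -11415.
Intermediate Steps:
C(A, S) = 3/2 (C(A, S) = -1/4*(-6) = 3/2)
G(N) = -6 + N**2 (G(N) = N**2 - 6 = -6 + N**2)
G(C(3, 3)) - 11411 = (-6 + (3/2)**2) - 11411 = (-6 + 9/4) - 11411 = -15/4 - 11411 = -45659/4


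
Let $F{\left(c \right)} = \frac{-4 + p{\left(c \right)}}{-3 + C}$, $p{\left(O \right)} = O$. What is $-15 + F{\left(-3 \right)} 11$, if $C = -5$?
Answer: $- \frac{43}{8} \approx -5.375$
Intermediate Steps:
$F{\left(c \right)} = \frac{1}{2} - \frac{c}{8}$ ($F{\left(c \right)} = \frac{-4 + c}{-3 - 5} = \frac{-4 + c}{-8} = \left(-4 + c\right) \left(- \frac{1}{8}\right) = \frac{1}{2} - \frac{c}{8}$)
$-15 + F{\left(-3 \right)} 11 = -15 + \left(\frac{1}{2} - - \frac{3}{8}\right) 11 = -15 + \left(\frac{1}{2} + \frac{3}{8}\right) 11 = -15 + \frac{7}{8} \cdot 11 = -15 + \frac{77}{8} = - \frac{43}{8}$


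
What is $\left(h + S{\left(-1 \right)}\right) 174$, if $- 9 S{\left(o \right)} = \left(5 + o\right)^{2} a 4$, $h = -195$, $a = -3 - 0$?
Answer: $-30218$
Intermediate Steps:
$a = -3$ ($a = -3 + 0 = -3$)
$S{\left(o \right)} = \frac{4 \left(5 + o\right)^{2}}{3}$ ($S{\left(o \right)} = - \frac{\left(5 + o\right)^{2} \left(-3\right) 4}{9} = - \frac{- 3 \left(5 + o\right)^{2} \cdot 4}{9} = - \frac{\left(-12\right) \left(5 + o\right)^{2}}{9} = \frac{4 \left(5 + o\right)^{2}}{3}$)
$\left(h + S{\left(-1 \right)}\right) 174 = \left(-195 + \frac{4 \left(5 - 1\right)^{2}}{3}\right) 174 = \left(-195 + \frac{4 \cdot 4^{2}}{3}\right) 174 = \left(-195 + \frac{4}{3} \cdot 16\right) 174 = \left(-195 + \frac{64}{3}\right) 174 = \left(- \frac{521}{3}\right) 174 = -30218$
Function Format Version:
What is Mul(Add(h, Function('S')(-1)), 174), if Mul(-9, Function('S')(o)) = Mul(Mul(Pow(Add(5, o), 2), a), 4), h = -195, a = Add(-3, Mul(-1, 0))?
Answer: -30218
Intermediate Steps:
a = -3 (a = Add(-3, 0) = -3)
Function('S')(o) = Mul(Rational(4, 3), Pow(Add(5, o), 2)) (Function('S')(o) = Mul(Rational(-1, 9), Mul(Mul(Pow(Add(5, o), 2), -3), 4)) = Mul(Rational(-1, 9), Mul(Mul(-3, Pow(Add(5, o), 2)), 4)) = Mul(Rational(-1, 9), Mul(-12, Pow(Add(5, o), 2))) = Mul(Rational(4, 3), Pow(Add(5, o), 2)))
Mul(Add(h, Function('S')(-1)), 174) = Mul(Add(-195, Mul(Rational(4, 3), Pow(Add(5, -1), 2))), 174) = Mul(Add(-195, Mul(Rational(4, 3), Pow(4, 2))), 174) = Mul(Add(-195, Mul(Rational(4, 3), 16)), 174) = Mul(Add(-195, Rational(64, 3)), 174) = Mul(Rational(-521, 3), 174) = -30218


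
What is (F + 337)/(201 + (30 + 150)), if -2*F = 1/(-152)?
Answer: 102449/115824 ≈ 0.88452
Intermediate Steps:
F = 1/304 (F = -1/2/(-152) = -1/2*(-1/152) = 1/304 ≈ 0.0032895)
(F + 337)/(201 + (30 + 150)) = (1/304 + 337)/(201 + (30 + 150)) = 102449/(304*(201 + 180)) = (102449/304)/381 = (102449/304)*(1/381) = 102449/115824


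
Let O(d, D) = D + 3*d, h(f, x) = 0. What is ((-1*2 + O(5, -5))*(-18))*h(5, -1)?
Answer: 0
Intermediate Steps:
((-1*2 + O(5, -5))*(-18))*h(5, -1) = ((-1*2 + (-5 + 3*5))*(-18))*0 = ((-2 + (-5 + 15))*(-18))*0 = ((-2 + 10)*(-18))*0 = (8*(-18))*0 = -144*0 = 0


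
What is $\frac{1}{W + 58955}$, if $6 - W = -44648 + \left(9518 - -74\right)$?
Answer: $\frac{1}{94017} \approx 1.0636 \cdot 10^{-5}$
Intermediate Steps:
$W = 35062$ ($W = 6 - \left(-44648 + \left(9518 - -74\right)\right) = 6 - \left(-44648 + \left(9518 + 74\right)\right) = 6 - \left(-44648 + 9592\right) = 6 - -35056 = 6 + 35056 = 35062$)
$\frac{1}{W + 58955} = \frac{1}{35062 + 58955} = \frac{1}{94017}$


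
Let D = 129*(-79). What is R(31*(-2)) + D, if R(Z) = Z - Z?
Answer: -10191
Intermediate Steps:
R(Z) = 0
D = -10191
R(31*(-2)) + D = 0 - 10191 = -10191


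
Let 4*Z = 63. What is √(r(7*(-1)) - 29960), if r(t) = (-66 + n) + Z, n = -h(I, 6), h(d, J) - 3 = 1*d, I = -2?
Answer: I*√120045/2 ≈ 173.24*I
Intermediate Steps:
h(d, J) = 3 + d (h(d, J) = 3 + 1*d = 3 + d)
Z = 63/4 (Z = (¼)*63 = 63/4 ≈ 15.750)
n = -1 (n = -(3 - 2) = -1*1 = -1)
r(t) = -205/4 (r(t) = (-66 - 1) + 63/4 = -67 + 63/4 = -205/4)
√(r(7*(-1)) - 29960) = √(-205/4 - 29960) = √(-120045/4) = I*√120045/2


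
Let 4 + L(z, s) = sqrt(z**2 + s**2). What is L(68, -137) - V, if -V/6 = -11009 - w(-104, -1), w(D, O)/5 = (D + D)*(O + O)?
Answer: -78538 + sqrt(23393) ≈ -78385.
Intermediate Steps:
w(D, O) = 20*D*O (w(D, O) = 5*((D + D)*(O + O)) = 5*((2*D)*(2*O)) = 5*(4*D*O) = 20*D*O)
V = 78534 (V = -6*(-11009 - 20*(-104)*(-1)) = -6*(-11009 - 1*2080) = -6*(-11009 - 2080) = -6*(-13089) = 78534)
L(z, s) = -4 + sqrt(s**2 + z**2) (L(z, s) = -4 + sqrt(z**2 + s**2) = -4 + sqrt(s**2 + z**2))
L(68, -137) - V = (-4 + sqrt((-137)**2 + 68**2)) - 1*78534 = (-4 + sqrt(18769 + 4624)) - 78534 = (-4 + sqrt(23393)) - 78534 = -78538 + sqrt(23393)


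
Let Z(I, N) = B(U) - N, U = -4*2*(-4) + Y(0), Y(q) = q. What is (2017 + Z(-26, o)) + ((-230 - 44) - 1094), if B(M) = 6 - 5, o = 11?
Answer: 639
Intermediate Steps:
U = 32 (U = -4*2*(-4) + 0 = -8*(-4) + 0 = 32 + 0 = 32)
B(M) = 1
Z(I, N) = 1 - N
(2017 + Z(-26, o)) + ((-230 - 44) - 1094) = (2017 + (1 - 1*11)) + ((-230 - 44) - 1094) = (2017 + (1 - 11)) + (-274 - 1094) = (2017 - 10) - 1368 = 2007 - 1368 = 639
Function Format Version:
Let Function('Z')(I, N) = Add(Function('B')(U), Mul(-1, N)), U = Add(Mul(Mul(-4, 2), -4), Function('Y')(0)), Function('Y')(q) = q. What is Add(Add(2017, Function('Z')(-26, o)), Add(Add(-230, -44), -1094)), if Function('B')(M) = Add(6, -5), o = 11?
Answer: 639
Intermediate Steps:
U = 32 (U = Add(Mul(Mul(-4, 2), -4), 0) = Add(Mul(-8, -4), 0) = Add(32, 0) = 32)
Function('B')(M) = 1
Function('Z')(I, N) = Add(1, Mul(-1, N))
Add(Add(2017, Function('Z')(-26, o)), Add(Add(-230, -44), -1094)) = Add(Add(2017, Add(1, Mul(-1, 11))), Add(Add(-230, -44), -1094)) = Add(Add(2017, Add(1, -11)), Add(-274, -1094)) = Add(Add(2017, -10), -1368) = Add(2007, -1368) = 639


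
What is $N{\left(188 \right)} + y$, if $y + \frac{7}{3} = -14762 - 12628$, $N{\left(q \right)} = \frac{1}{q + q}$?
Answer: $- \frac{30898549}{1128} \approx -27392.0$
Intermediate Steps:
$N{\left(q \right)} = \frac{1}{2 q}$
$y = - \frac{82177}{3}$ ($y = - \frac{7}{3} - 27390 = - \frac{82177}{3} \approx -27392.0$)
$N{\left(188 \right)} + y = \frac{1}{2 \cdot 188} - \frac{82177}{3} = \frac{1}{2} \cdot \frac{1}{188} - \frac{82177}{3} = \frac{1}{376} - \frac{82177}{3} = - \frac{30898549}{1128}$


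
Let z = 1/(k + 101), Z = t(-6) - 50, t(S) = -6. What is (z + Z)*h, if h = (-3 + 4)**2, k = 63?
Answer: -9183/164 ≈ -55.994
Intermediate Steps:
Z = -56 (Z = -6 - 50 = -56)
h = 1 (h = 1**2 = 1)
z = 1/164 (z = 1/(63 + 101) = 1/164 ≈ 0.0060976)
(z + Z)*h = (1/164 - 56)*1 = -9183/164*1 = -9183/164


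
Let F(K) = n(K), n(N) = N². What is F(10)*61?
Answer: 6100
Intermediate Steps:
F(K) = K²
F(10)*61 = 10²*61 = 100*61 = 6100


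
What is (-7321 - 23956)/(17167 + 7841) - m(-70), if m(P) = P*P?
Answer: -122570477/25008 ≈ -4901.3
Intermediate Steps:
m(P) = P²
(-7321 - 23956)/(17167 + 7841) - m(-70) = (-7321 - 23956)/(17167 + 7841) - 1*(-70)² = -31277/25008 - 1*4900 = -31277*1/25008 - 4900 = -31277/25008 - 4900 = -122570477/25008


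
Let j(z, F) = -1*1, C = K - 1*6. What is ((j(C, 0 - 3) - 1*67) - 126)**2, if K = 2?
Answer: 37636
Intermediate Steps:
C = -4 (C = 2 - 1*6 = 2 - 6 = -4)
j(z, F) = -1
((j(C, 0 - 3) - 1*67) - 126)**2 = ((-1 - 1*67) - 126)**2 = ((-1 - 67) - 126)**2 = (-68 - 126)**2 = (-194)**2 = 37636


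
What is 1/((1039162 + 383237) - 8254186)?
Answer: -1/6831787 ≈ -1.4637e-7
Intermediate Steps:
1/((1039162 + 383237) - 8254186) = 1/(1422399 - 8254186) = 1/(-6831787) = -1/6831787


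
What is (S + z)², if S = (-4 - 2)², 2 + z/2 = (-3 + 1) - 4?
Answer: 400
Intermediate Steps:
z = -16 (z = -4 + 2*((-3 + 1) - 4) = -4 + 2*(-2 - 4) = -4 + 2*(-6) = -4 - 12 = -16)
S = 36 (S = (-6)² = 36)
(S + z)² = (36 - 16)² = 20² = 400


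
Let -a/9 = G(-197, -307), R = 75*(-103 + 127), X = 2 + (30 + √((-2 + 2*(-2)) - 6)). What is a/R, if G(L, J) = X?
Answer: -4/25 - I*√3/100 ≈ -0.16 - 0.017321*I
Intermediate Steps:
X = 32 + 2*I*√3 (X = 2 + (30 + √((-2 - 4) - 6)) = 2 + (30 + √(-6 - 6)) = 2 + (30 + √(-12)) = 2 + (30 + 2*I*√3) = 32 + 2*I*√3 ≈ 32.0 + 3.4641*I)
R = 1800 (R = 75*24 = 1800)
G(L, J) = 32 + 2*I*√3
a = -288 - 18*I*√3 (a = -9*(32 + 2*I*√3) = -288 - 18*I*√3 ≈ -288.0 - 31.177*I)
a/R = (-288 - 18*I*√3)/1800 = (-288 - 18*I*√3)*(1/1800) = -4/25 - I*√3/100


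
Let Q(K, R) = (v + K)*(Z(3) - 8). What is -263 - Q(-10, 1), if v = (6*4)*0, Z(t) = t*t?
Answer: -253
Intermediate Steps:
Z(t) = t²
v = 0 (v = 24*0 = 0)
Q(K, R) = K (Q(K, R) = (0 + K)*(3² - 8) = K*(9 - 8) = K*1 = K)
-263 - Q(-10, 1) = -263 - 1*(-10) = -263 + 10 = -253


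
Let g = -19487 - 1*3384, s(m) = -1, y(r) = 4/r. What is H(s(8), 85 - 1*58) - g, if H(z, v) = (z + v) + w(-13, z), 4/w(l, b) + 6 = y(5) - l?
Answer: 893003/39 ≈ 22898.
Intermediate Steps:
w(l, b) = 4/(-26/5 - l) (w(l, b) = 4/(-6 + (4/5 - l)) = 4/(-26/5 - l))
H(z, v) = 20/39 + v + z (H(z, v) = (z + v) - 20/(26 + 5*(-13)) = (v + z) - 20/(26 - 65) = (v + z) - 20/(-39) = (v + z) - 20*(-1/39) = (v + z) + 20/39 = 20/39 + v + z)
g = -22871 (g = -19487 - 3384 = -22871)
H(s(8), 85 - 1*58) - g = (20/39 + (85 - 1*58) - 1) - 1*(-22871) = (20/39 + (85 - 58) - 1) + 22871 = (20/39 + 27 - 1) + 22871 = 1034/39 + 22871 = 893003/39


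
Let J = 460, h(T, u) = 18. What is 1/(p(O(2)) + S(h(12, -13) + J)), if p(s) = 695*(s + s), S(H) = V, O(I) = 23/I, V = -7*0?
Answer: 1/15985 ≈ 6.2559e-5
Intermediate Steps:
V = 0
S(H) = 0
p(s) = 1390*s (p(s) = 695*(2*s) = 1390*s)
1/(p(O(2)) + S(h(12, -13) + J)) = 1/(1390*(23/2) + 0) = 1/(15985 + 0) = 1/15985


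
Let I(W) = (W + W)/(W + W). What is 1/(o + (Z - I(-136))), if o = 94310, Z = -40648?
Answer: 1/53661 ≈ 1.8636e-5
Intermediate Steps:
I(W) = 1 (I(W) = (2*W)/((2*W)) = (2*W)*(1/(2*W)) = 1)
1/(o + (Z - I(-136))) = 1/(94310 + (-40648 - 1*1)) = 1/(94310 + (-40648 - 1)) = 1/(94310 - 40649) = 1/53661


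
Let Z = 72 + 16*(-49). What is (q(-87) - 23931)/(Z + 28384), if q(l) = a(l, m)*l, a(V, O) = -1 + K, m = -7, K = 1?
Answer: -7977/9224 ≈ -0.86481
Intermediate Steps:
a(V, O) = 0 (a(V, O) = -1 + 1 = 0)
Z = -712 (Z = 72 - 784 = -712)
q(l) = 0 (q(l) = 0*l = 0)
(q(-87) - 23931)/(Z + 28384) = (0 - 23931)/(-712 + 28384) = -23931/27672 = -23931*1/27672 = -7977/9224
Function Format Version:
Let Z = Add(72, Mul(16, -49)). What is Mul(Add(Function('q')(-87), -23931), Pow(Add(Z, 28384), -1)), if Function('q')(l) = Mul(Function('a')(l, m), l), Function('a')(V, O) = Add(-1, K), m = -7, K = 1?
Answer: Rational(-7977, 9224) ≈ -0.86481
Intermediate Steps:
Function('a')(V, O) = 0 (Function('a')(V, O) = Add(-1, 1) = 0)
Z = -712 (Z = Add(72, -784) = -712)
Function('q')(l) = 0 (Function('q')(l) = Mul(0, l) = 0)
Mul(Add(Function('q')(-87), -23931), Pow(Add(Z, 28384), -1)) = Mul(Add(0, -23931), Pow(Add(-712, 28384), -1)) = Mul(-23931, Pow(27672, -1)) = Mul(-23931, Rational(1, 27672)) = Rational(-7977, 9224)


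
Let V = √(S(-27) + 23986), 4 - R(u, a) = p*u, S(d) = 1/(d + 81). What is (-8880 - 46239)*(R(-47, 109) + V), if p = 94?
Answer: -243736218 - 18373*√7771470/6 ≈ -2.5227e+8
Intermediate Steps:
S(d) = 1/(81 + d)
R(u, a) = 4 - 94*u
V = √7771470/18 (V = √(1/(81 - 27) + 23986) = √(1/54 + 23986) = √(1295245/54) = √7771470/18 ≈ 154.87)
(-8880 - 46239)*(R(-47, 109) + V) = (-8880 - 46239)*((4 - 94*(-47)) + √7771470/18) = -55119*((4 + 4418) + √7771470/18) = -55119*(4422 + √7771470/18) = -243736218 - 18373*√7771470/6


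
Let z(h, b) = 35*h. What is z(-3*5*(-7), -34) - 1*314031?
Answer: -310356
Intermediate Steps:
z(-3*5*(-7), -34) - 1*314031 = 35*(-3*5*(-7)) - 1*314031 = 35*(-15*(-7)) - 314031 = 35*105 - 314031 = 3675 - 314031 = -310356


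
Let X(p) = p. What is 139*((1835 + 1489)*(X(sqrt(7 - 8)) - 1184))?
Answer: -547050624 + 462036*I ≈ -5.4705e+8 + 4.6204e+5*I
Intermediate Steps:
139*((1835 + 1489)*(X(sqrt(7 - 8)) - 1184)) = 139*((1835 + 1489)*(sqrt(7 - 8) - 1184)) = 139*(3324*(sqrt(-1) - 1184)) = 139*(3324*(I - 1184)) = 139*(3324*(-1184 + I)) = 139*(-3935616 + 3324*I) = -547050624 + 462036*I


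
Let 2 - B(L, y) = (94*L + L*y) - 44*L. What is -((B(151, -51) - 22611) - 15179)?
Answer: 37637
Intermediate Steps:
B(L, y) = 2 - 50*L - L*y (B(L, y) = 2 - ((94*L + L*y) - 44*L) = 2 - (50*L + L*y) = 2 + (-50*L - L*y) = 2 - 50*L - L*y)
-((B(151, -51) - 22611) - 15179) = -(((2 - 50*151 - 1*151*(-51)) - 22611) - 15179) = -(((2 - 7550 + 7701) - 22611) - 15179) = -((153 - 22611) - 15179) = -(-22458 - 15179) = -1*(-37637) = 37637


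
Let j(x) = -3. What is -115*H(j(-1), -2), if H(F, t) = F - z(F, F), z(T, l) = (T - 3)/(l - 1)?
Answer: 1035/2 ≈ 517.50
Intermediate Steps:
z(T, l) = (-3 + T)/(-1 + l)
H(F, t) = F - (-3 + F)/(-1 + F)
-115*H(j(-1), -2) = -115*(3 - 1*(-3) - 3*(-1 - 3))/(-1 - 3) = -115*(3 + 3 - 3*(-4))/(-4) = -(-115)*(3 + 3 + 12)/4 = -(-115)*18/4 = -115*(-9/2) = 1035/2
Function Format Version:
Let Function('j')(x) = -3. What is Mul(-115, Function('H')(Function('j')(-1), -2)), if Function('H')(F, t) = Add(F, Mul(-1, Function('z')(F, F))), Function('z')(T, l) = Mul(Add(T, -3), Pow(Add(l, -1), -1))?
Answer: Rational(1035, 2) ≈ 517.50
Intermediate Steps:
Function('z')(T, l) = Mul(Pow(Add(-1, l), -1), Add(-3, T)) (Function('z')(T, l) = Mul(Add(-3, T), Pow(Add(-1, l), -1)) = Mul(Pow(Add(-1, l), -1), Add(-3, T)))
Function('H')(F, t) = Add(F, Mul(-1, Pow(Add(-1, F), -1), Add(-3, F))) (Function('H')(F, t) = Add(F, Mul(-1, Mul(Pow(Add(-1, F), -1), Add(-3, F)))) = Add(F, Mul(-1, Pow(Add(-1, F), -1), Add(-3, F))))
Mul(-115, Function('H')(Function('j')(-1), -2)) = Mul(-115, Mul(Pow(Add(-1, -3), -1), Add(3, Mul(-1, -3), Mul(-3, Add(-1, -3))))) = Mul(-115, Mul(Pow(-4, -1), Add(3, 3, Mul(-3, -4)))) = Mul(-115, Mul(Rational(-1, 4), Add(3, 3, 12))) = Mul(-115, Mul(Rational(-1, 4), 18)) = Mul(-115, Rational(-9, 2)) = Rational(1035, 2)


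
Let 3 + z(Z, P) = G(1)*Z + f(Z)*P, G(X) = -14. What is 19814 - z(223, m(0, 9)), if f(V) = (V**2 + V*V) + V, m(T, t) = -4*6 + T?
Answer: 2415283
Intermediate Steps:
m(T, t) = -24 + T
f(V) = V + 2*V**2 (f(V) = (V**2 + V**2) + V = 2*V**2 + V = V + 2*V**2)
z(Z, P) = -3 - 14*Z + P*Z*(1 + 2*Z) (z(Z, P) = -3 + (-14*Z + (Z*(1 + 2*Z))*P) = -3 + (-14*Z + P*Z*(1 + 2*Z)) = -3 - 14*Z + P*Z*(1 + 2*Z))
19814 - z(223, m(0, 9)) = 19814 - (-3 - 14*223 + (-24 + 0)*223*(1 + 2*223)) = 19814 - (-3 - 3122 - 24*223*(1 + 446)) = 19814 - (-3 - 3122 - 24*223*447) = 19814 - (-3 - 3122 - 2392344) = 19814 - 1*(-2395469) = 19814 + 2395469 = 2415283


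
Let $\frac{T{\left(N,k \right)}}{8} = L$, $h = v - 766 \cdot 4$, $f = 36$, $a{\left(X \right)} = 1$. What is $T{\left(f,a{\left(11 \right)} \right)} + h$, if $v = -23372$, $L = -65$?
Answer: $-26956$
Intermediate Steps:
$h = -26436$ ($h = -23372 - 766 \cdot 4 = -23372 - 3064 = -26436$)
$T{\left(N,k \right)} = -520$ ($T{\left(N,k \right)} = 8 \left(-65\right) = -520$)
$T{\left(f,a{\left(11 \right)} \right)} + h = -520 - 26436 = -26956$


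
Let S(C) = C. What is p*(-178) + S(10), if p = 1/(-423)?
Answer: 4408/423 ≈ 10.421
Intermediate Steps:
p = -1/423 ≈ -0.0023641
p*(-178) + S(10) = -1/423*(-178) + 10 = 178/423 + 10 = 4408/423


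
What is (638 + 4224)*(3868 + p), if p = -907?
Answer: 14396382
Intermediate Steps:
(638 + 4224)*(3868 + p) = (638 + 4224)*(3868 - 907) = 4862*2961 = 14396382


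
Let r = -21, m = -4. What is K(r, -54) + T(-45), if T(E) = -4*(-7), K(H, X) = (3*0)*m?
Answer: 28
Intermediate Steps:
K(H, X) = 0 (K(H, X) = (3*0)*(-4) = 0*(-4) = 0)
T(E) = 28
K(r, -54) + T(-45) = 0 + 28 = 28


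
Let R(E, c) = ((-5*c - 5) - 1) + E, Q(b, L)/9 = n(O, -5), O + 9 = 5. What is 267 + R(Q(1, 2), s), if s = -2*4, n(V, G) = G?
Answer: 256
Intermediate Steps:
O = -4 (O = -9 + 5 = -4)
Q(b, L) = -45 (Q(b, L) = 9*(-5) = -45)
s = -8
R(E, c) = -6 + E - 5*c (R(E, c) = ((-5 - 5*c) - 1) + E = (-6 - 5*c) + E = -6 + E - 5*c)
267 + R(Q(1, 2), s) = 267 + (-6 - 45 - 5*(-8)) = 267 + (-6 - 45 + 40) = 267 - 11 = 256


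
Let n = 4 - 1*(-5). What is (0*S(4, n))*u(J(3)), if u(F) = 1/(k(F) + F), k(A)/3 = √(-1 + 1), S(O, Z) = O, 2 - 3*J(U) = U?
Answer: 0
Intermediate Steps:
J(U) = ⅔ - U/3
n = 9 (n = 4 + 5 = 9)
k(A) = 0 (k(A) = 3*√(-1 + 1) = 3*√0 = 3*0 = 0)
u(F) = 1/F (u(F) = 1/(0 + F) = 1/F)
(0*S(4, n))*u(J(3)) = (0*4)/(⅔ - ⅓*3) = 0/(⅔ - 1) = 0/(-⅓) = 0*(-3) = 0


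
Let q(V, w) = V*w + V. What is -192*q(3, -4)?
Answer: 1728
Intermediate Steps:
q(V, w) = V + V*w
-192*q(3, -4) = -192*3*(1 - 4) = -192*3*(-3) = -192*(-9) = -64*(-27) = 1728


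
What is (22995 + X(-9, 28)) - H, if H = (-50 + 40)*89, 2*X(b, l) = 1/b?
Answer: 429929/18 ≈ 23885.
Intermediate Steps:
X(b, l) = 1/(2*b)
H = -890 (H = -10*89 = -890)
(22995 + X(-9, 28)) - H = (22995 + (½)/(-9)) - 1*(-890) = (22995 + (½)*(-⅑)) + 890 = (22995 - 1/18) + 890 = 413909/18 + 890 = 429929/18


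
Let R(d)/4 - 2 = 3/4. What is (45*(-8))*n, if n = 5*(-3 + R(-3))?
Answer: -14400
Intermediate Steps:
R(d) = 11 (R(d) = 8 + 4*(3/4) = 8 + 4*(3*(¼)) = 8 + 4*(¾) = 8 + 3 = 11)
n = 40 (n = 5*(-3 + 11) = 5*8 = 40)
(45*(-8))*n = (45*(-8))*40 = -360*40 = -14400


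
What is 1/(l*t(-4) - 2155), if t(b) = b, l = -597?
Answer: 1/233 ≈ 0.0042918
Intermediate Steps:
1/(l*t(-4) - 2155) = 1/(-597*(-4) - 2155) = 1/(2388 - 2155) = 1/233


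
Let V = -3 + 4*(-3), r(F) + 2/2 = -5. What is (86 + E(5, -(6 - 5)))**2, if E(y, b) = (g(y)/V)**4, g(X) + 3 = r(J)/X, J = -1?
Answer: 1128701362014801/152587890625 ≈ 7397.1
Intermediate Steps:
r(F) = -6 (r(F) = -1 - 5 = -6)
V = -15 (V = -3 - 12 = -15)
g(X) = -3 - 6/X
E(y, b) = (1/5 + 2/(5*y))**4 (E(y, b) = ((-3 - 6/y)/(-15))**4 = ((-3 - 6/y)*(-1/15))**4 = (1/5 + 2/(5*y))**4)
(86 + E(5, -(6 - 5)))**2 = (86 + (1/625)*(2 + 5)**4/5**4)**2 = (86 + (1/625)*(1/625)*7**4)**2 = (86 + (1/625)*(1/625)*2401)**2 = (86 + 2401/390625)**2 = (33596151/390625)**2 = 1128701362014801/152587890625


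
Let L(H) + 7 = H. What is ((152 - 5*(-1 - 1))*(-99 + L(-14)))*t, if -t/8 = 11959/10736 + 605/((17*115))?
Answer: 58077243000/262361 ≈ 2.2136e+5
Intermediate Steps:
L(H) = -7 + H
t = -5975025/524722 (t = -8*(11959/10736 + 605/((17*115))) = -8*(11959*(1/10736) + 605/1955) = -8*(11959/10736 + 605*(1/1955)) = -8*(11959/10736 + 121/391) = -8*5975025/4197776 = -5975025/524722 ≈ -11.387)
((152 - 5*(-1 - 1))*(-99 + L(-14)))*t = ((152 - 5*(-1 - 1))*(-99 + (-7 - 14)))*(-5975025/524722) = ((152 - 5*(-2))*(-99 - 21))*(-5975025/524722) = ((152 + 10)*(-120))*(-5975025/524722) = (162*(-120))*(-5975025/524722) = -19440*(-5975025/524722) = 58077243000/262361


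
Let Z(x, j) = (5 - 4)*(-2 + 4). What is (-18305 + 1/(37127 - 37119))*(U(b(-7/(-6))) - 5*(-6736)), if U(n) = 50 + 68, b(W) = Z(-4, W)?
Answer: -2474672661/4 ≈ -6.1867e+8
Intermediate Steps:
Z(x, j) = 2 (Z(x, j) = 1*2 = 2)
b(W) = 2
U(n) = 118
(-18305 + 1/(37127 - 37119))*(U(b(-7/(-6))) - 5*(-6736)) = (-18305 + 1/(37127 - 37119))*(118 - 5*(-6736)) = (-18305 + 1/8)*(118 + 33680) = (-18305 + ⅛)*33798 = -146439/8*33798 = -2474672661/4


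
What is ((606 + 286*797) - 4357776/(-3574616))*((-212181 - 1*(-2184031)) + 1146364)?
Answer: 318438131360174452/446827 ≈ 7.1267e+11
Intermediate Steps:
((606 + 286*797) - 4357776/(-3574616))*((-212181 - 1*(-2184031)) + 1146364) = ((606 + 227942) - 4357776*(-1/3574616))*((-212181 + 2184031) + 1146364) = (228548 + 544722/446827)*(1971850 + 1146364) = (102121961918/446827)*3118214 = 318438131360174452/446827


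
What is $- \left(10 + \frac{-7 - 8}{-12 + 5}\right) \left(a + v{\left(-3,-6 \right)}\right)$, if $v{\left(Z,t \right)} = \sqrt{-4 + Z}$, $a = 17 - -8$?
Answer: $- \frac{2125}{7} - \frac{85 i \sqrt{7}}{7} \approx -303.57 - 32.127 i$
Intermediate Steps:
$a = 25$ ($a = 17 + 8 = 25$)
$- \left(10 + \frac{-7 - 8}{-12 + 5}\right) \left(a + v{\left(-3,-6 \right)}\right) = - \left(10 + \frac{-7 - 8}{-12 + 5}\right) \left(25 + \sqrt{-4 - 3}\right) = - \left(10 - \frac{15}{-7}\right) \left(25 + \sqrt{-7}\right) = - \left(10 - - \frac{15}{7}\right) \left(25 + i \sqrt{7}\right) = - \left(10 + \frac{15}{7}\right) \left(25 + i \sqrt{7}\right) = - \frac{85 \left(25 + i \sqrt{7}\right)}{7} = - (\frac{2125}{7} + \frac{85 i \sqrt{7}}{7}) = - \frac{2125}{7} - \frac{85 i \sqrt{7}}{7}$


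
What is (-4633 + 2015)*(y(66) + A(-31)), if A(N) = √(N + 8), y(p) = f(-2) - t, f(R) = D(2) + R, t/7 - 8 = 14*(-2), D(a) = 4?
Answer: -371756 - 2618*I*√23 ≈ -3.7176e+5 - 12555.0*I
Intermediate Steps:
t = -140 (t = 56 + 7*(14*(-2)) = 56 + 7*(-28) = 56 - 196 = -140)
f(R) = 4 + R
y(p) = 142 (y(p) = (4 - 2) - 1*(-140) = 2 + 140 = 142)
A(N) = √(8 + N)
(-4633 + 2015)*(y(66) + A(-31)) = (-4633 + 2015)*(142 + √(8 - 31)) = -2618*(142 + √(-23)) = -2618*(142 + I*√23) = -371756 - 2618*I*√23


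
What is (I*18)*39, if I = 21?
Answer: 14742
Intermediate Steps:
(I*18)*39 = (21*18)*39 = 378*39 = 14742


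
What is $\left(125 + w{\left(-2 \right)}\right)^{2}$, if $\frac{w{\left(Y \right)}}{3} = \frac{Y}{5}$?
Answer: $\frac{383161}{25} \approx 15326.0$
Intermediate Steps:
$w{\left(Y \right)} = \frac{3 Y}{5}$ ($w{\left(Y \right)} = 3 \frac{Y}{5} = \frac{3 Y}{5}$)
$\left(125 + w{\left(-2 \right)}\right)^{2} = \left(125 + \frac{3}{5} \left(-2\right)\right)^{2} = \left(125 - \frac{6}{5}\right)^{2} = \left(\frac{619}{5}\right)^{2} = \frac{383161}{25}$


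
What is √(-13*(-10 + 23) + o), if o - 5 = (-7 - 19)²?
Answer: 16*√2 ≈ 22.627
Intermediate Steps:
o = 681 (o = 5 + (-7 - 19)² = 5 + (-26)² = 5 + 676 = 681)
√(-13*(-10 + 23) + o) = √(-13*(-10 + 23) + 681) = √(-13*13 + 681) = √(-169 + 681) = √512 = 16*√2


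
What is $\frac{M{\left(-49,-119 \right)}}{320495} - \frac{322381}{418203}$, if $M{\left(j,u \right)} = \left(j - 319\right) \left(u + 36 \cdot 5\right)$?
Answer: $- \frac{112709319539}{134031970485} \approx -0.84091$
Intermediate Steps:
$M{\left(j,u \right)} = \left(-319 + j\right) \left(180 + u\right)$ ($M{\left(j,u \right)} = \left(-319 + j\right) \left(u + 180\right) = \left(-319 + j\right) \left(180 + u\right)$)
$\frac{M{\left(-49,-119 \right)}}{320495} - \frac{322381}{418203} = \frac{-57420 - -37961 + 180 \left(-49\right) - -5831}{320495} - \frac{322381}{418203} = \left(-57420 + 37961 - 8820 + 5831\right) \frac{1}{320495} - \frac{322381}{418203} = \left(-22448\right) \frac{1}{320495} - \frac{322381}{418203} = - \frac{22448}{320495} - \frac{322381}{418203} = - \frac{112709319539}{134031970485}$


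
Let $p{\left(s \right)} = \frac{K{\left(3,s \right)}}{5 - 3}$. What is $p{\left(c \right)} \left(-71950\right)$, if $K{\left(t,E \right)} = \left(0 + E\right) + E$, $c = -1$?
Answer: $71950$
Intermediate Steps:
$K{\left(t,E \right)} = 2 E$ ($K{\left(t,E \right)} = E + E = 2 E$)
$p{\left(s \right)} = s$ ($p{\left(s \right)} = \frac{2 s}{5 - 3} = \frac{2 s}{2} = 2 s \frac{1}{2} = s$)
$p{\left(c \right)} \left(-71950\right) = \left(-1\right) \left(-71950\right) = 71950$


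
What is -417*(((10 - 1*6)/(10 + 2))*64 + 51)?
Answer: -30163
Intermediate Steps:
-417*(((10 - 1*6)/(10 + 2))*64 + 51) = -417*(((10 - 6)/12)*64 + 51) = -417*((4*(1/12))*64 + 51) = -417*((⅓)*64 + 51) = -417*(64/3 + 51) = -417*217/3 = -30163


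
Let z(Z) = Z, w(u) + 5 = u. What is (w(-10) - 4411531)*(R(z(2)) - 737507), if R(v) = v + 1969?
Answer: 3244850898656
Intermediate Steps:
w(u) = -5 + u
R(v) = 1969 + v
(w(-10) - 4411531)*(R(z(2)) - 737507) = ((-5 - 10) - 4411531)*((1969 + 2) - 737507) = (-15 - 4411531)*(1971 - 737507) = -4411546*(-735536) = 3244850898656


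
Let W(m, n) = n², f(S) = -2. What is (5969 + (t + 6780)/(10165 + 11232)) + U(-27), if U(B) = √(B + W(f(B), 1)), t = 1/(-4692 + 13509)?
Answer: 1126155495442/188657349 + I*√26 ≈ 5969.3 + 5.099*I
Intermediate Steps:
t = 1/8817 ≈ 0.00011342
U(B) = √(1 + B) (U(B) = √(B + 1²) = √(B + 1) = √(1 + B))
(5969 + (t + 6780)/(10165 + 11232)) + U(-27) = (5969 + (1/8817 + 6780)/(10165 + 11232)) + √(1 - 27) = (5969 + (59779261/8817)/21397) + √(-26) = (5969 + (59779261/8817)*(1/21397)) + I*√26 = (5969 + 59779261/188657349) + I*√26 = 1126155495442/188657349 + I*√26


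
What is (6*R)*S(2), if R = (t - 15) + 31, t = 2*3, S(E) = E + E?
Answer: 528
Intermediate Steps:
S(E) = 2*E
t = 6
R = 22 (R = (6 - 15) + 31 = -9 + 31 = 22)
(6*R)*S(2) = (6*22)*(2*2) = 132*4 = 528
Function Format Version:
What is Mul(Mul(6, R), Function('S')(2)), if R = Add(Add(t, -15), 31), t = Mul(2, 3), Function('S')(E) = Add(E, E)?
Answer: 528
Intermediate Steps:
Function('S')(E) = Mul(2, E)
t = 6
R = 22 (R = Add(Add(6, -15), 31) = Add(-9, 31) = 22)
Mul(Mul(6, R), Function('S')(2)) = Mul(Mul(6, 22), Mul(2, 2)) = Mul(132, 4) = 528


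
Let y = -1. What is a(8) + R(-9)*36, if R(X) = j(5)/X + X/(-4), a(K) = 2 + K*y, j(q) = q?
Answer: 55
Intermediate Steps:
a(K) = 2 - K (a(K) = 2 + K*(-1) = 2 - K)
R(X) = 5/X - X/4 (R(X) = 5/X + X/(-4) = 5/X + X*(-1/4) = 5/X - X/4)
a(8) + R(-9)*36 = (2 - 1*8) + (5/(-9) - 1/4*(-9))*36 = (2 - 8) + (5*(-1/9) + 9/4)*36 = -6 + (-5/9 + 9/4)*36 = -6 + (61/36)*36 = -6 + 61 = 55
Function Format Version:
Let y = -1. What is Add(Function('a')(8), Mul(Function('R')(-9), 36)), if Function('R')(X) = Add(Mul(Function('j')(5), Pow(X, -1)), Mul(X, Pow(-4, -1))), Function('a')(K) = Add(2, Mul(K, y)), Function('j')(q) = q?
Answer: 55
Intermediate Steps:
Function('a')(K) = Add(2, Mul(-1, K)) (Function('a')(K) = Add(2, Mul(K, -1)) = Add(2, Mul(-1, K)))
Function('R')(X) = Add(Mul(5, Pow(X, -1)), Mul(Rational(-1, 4), X)) (Function('R')(X) = Add(Mul(5, Pow(X, -1)), Mul(X, Pow(-4, -1))) = Add(Mul(5, Pow(X, -1)), Mul(X, Rational(-1, 4))) = Add(Mul(5, Pow(X, -1)), Mul(Rational(-1, 4), X)))
Add(Function('a')(8), Mul(Function('R')(-9), 36)) = Add(Add(2, Mul(-1, 8)), Mul(Add(Mul(5, Pow(-9, -1)), Mul(Rational(-1, 4), -9)), 36)) = Add(Add(2, -8), Mul(Add(Mul(5, Rational(-1, 9)), Rational(9, 4)), 36)) = Add(-6, Mul(Add(Rational(-5, 9), Rational(9, 4)), 36)) = Add(-6, Mul(Rational(61, 36), 36)) = Add(-6, 61) = 55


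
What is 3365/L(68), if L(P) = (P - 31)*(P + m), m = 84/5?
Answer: 16825/15688 ≈ 1.0725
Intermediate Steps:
m = 84/5 (m = 84*(⅕) = 84/5 ≈ 16.800)
L(P) = (-31 + P)*(84/5 + P) (L(P) = (P - 31)*(P + 84/5) = (-31 + P)*(84/5 + P))
3365/L(68) = 3365/(-2604/5 + 68² - 71/5*68) = 3365/(-2604/5 + 4624 - 4828/5) = 3365/(15688/5) = 3365*(5/15688) = 16825/15688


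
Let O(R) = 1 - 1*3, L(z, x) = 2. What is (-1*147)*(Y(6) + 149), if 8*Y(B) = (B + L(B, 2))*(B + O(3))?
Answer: -22491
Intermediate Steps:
O(R) = -2 (O(R) = 1 - 3 = -2)
Y(B) = (-2 + B)*(2 + B)/8 (Y(B) = ((B + 2)*(B - 2))/8 = ((2 + B)*(-2 + B))/8 = ((-2 + B)*(2 + B))/8 = (-2 + B)*(2 + B)/8)
(-1*147)*(Y(6) + 149) = (-1*147)*((-1/2 + (1/8)*6**2) + 149) = -147*((-1/2 + (1/8)*36) + 149) = -147*((-1/2 + 9/2) + 149) = -147*(4 + 149) = -147*153 = -22491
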